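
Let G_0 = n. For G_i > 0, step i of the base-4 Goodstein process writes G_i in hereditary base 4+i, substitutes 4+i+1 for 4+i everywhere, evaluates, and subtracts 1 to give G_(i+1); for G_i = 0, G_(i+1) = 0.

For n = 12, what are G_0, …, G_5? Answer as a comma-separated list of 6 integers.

12 —HB4→ 3·4 —bump→ 3·5 = 15 —(−1)→ 14
14 —HB5→ 2·5 + 4 —bump→ 2·6 + 4 = 16 —(−1)→ 15
15 —HB6→ 2·6 + 3 —bump→ 2·7 + 3 = 17 —(−1)→ 16
16 —HB7→ 2·7 + 2 —bump→ 2·8 + 2 = 18 —(−1)→ 17
17 —HB8→ 2·8 + 1 —bump→ 2·9 + 1 = 19 —(−1)→ 18

12, 14, 15, 16, 17, 18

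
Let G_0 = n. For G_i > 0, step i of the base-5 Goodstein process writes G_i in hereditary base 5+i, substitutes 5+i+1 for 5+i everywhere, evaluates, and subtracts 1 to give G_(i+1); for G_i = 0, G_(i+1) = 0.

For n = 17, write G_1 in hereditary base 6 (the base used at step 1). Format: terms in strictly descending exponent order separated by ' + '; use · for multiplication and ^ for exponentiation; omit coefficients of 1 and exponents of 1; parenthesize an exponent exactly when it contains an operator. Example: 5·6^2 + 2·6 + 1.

3·6 + 1

17 —HB5→ 3·5 + 2 —bump→ 3·6 + 2 = 20 —(−1)→ 19
19 —HB6→ 3·6 + 1 —bump→ 3·7 + 1 = 22 —(−1)→ 21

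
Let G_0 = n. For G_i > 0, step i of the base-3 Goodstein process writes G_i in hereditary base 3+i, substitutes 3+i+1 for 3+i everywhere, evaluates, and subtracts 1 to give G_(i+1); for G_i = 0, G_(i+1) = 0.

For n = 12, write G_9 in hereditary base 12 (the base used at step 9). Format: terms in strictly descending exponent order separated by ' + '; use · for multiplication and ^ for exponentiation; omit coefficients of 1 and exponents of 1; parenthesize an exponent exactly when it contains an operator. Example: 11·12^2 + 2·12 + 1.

7·12 + 3

(0) 12|_3 = 3^2 + 3 ↦ 4^2 + 4|_4 = 20 ⇒ 19
(1) 19|_4 = 4^2 + 3 ↦ 5^2 + 3|_5 = 28 ⇒ 27
(2) 27|_5 = 5^2 + 2 ↦ 6^2 + 2|_6 = 38 ⇒ 37
(3) 37|_6 = 6^2 + 1 ↦ 7^2 + 1|_7 = 50 ⇒ 49
(4) 49|_7 = 7^2 ↦ 8^2|_8 = 64 ⇒ 63
(5) 63|_8 = 7·8 + 7 ↦ 7·9 + 7|_9 = 70 ⇒ 69
(6) 69|_9 = 7·9 + 6 ↦ 7·10 + 6|_10 = 76 ⇒ 75
(7) 75|_10 = 7·10 + 5 ↦ 7·11 + 5|_11 = 82 ⇒ 81
(8) 81|_11 = 7·11 + 4 ↦ 7·12 + 4|_12 = 88 ⇒ 87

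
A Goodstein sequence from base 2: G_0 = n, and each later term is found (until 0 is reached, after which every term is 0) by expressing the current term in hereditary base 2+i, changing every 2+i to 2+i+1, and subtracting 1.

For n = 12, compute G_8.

12 —HB2→ 2^(2 + 1) + 2^2 —bump→ 3^(3 + 1) + 3^3 = 108 —(−1)→ 107
107 —HB3→ 3^(3 + 1) + 2·3^2 + 2·3 + 2 —bump→ 4^(4 + 1) + 2·4^2 + 2·4 + 2 = 1066 —(−1)→ 1065
1065 —HB4→ 4^(4 + 1) + 2·4^2 + 2·4 + 1 —bump→ 5^(5 + 1) + 2·5^2 + 2·5 + 1 = 15686 —(−1)→ 15685
15685 —HB5→ 5^(5 + 1) + 2·5^2 + 2·5 —bump→ 6^(6 + 1) + 2·6^2 + 2·6 = 280020 —(−1)→ 280019
280019 —HB6→ 6^(6 + 1) + 2·6^2 + 6 + 5 —bump→ 7^(7 + 1) + 2·7^2 + 7 + 5 = 5764911 —(−1)→ 5764910
5764910 —HB7→ 7^(7 + 1) + 2·7^2 + 7 + 4 —bump→ 8^(8 + 1) + 2·8^2 + 8 + 4 = 134217868 —(−1)→ 134217867
134217867 —HB8→ 8^(8 + 1) + 2·8^2 + 8 + 3 —bump→ 9^(9 + 1) + 2·9^2 + 9 + 3 = 3486784575 —(−1)→ 3486784574
3486784574 —HB9→ 9^(9 + 1) + 2·9^2 + 9 + 2 —bump→ 10^(10 + 1) + 2·10^2 + 10 + 2 = 100000000212 —(−1)→ 100000000211
100000000211 —HB10→ 10^(10 + 1) + 2·10^2 + 10 + 1 —bump→ 11^(11 + 1) + 2·11^2 + 11 + 1 = 3138428376975 —(−1)→ 3138428376974

100000000211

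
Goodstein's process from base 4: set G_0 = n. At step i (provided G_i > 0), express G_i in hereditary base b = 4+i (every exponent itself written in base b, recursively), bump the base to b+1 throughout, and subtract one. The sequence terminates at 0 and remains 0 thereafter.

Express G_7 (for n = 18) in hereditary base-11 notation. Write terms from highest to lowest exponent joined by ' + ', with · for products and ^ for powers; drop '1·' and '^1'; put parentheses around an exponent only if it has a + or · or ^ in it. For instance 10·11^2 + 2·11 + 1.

G_0 = 18. HB_4(18) = 4^2 + 2. Bump = 27. G_1 = 26.
G_1 = 26. HB_5(26) = 5^2 + 1. Bump = 37. G_2 = 36.
G_2 = 36. HB_6(36) = 6^2. Bump = 49. G_3 = 48.
G_3 = 48. HB_7(48) = 6·7 + 6. Bump = 54. G_4 = 53.
G_4 = 53. HB_8(53) = 6·8 + 5. Bump = 59. G_5 = 58.
G_5 = 58. HB_9(58) = 6·9 + 4. Bump = 64. G_6 = 63.
G_6 = 63. HB_10(63) = 6·10 + 3. Bump = 69. G_7 = 68.
G_7 = 68. HB_11(68) = 6·11 + 2. Bump = 74. G_8 = 73.

6·11 + 2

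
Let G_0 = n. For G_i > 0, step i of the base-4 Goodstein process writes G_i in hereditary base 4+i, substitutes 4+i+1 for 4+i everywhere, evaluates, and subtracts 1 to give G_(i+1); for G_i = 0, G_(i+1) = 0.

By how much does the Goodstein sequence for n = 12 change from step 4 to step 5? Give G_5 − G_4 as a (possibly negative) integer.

[0] 12 ≡ 3·4 (base 4). Lift 5: 15. −1: 14.
[1] 14 ≡ 2·5 + 4 (base 5). Lift 6: 16. −1: 15.
[2] 15 ≡ 2·6 + 3 (base 6). Lift 7: 17. −1: 16.
[3] 16 ≡ 2·7 + 2 (base 7). Lift 8: 18. −1: 17.
[4] 17 ≡ 2·8 + 1 (base 8). Lift 9: 19. −1: 18.

1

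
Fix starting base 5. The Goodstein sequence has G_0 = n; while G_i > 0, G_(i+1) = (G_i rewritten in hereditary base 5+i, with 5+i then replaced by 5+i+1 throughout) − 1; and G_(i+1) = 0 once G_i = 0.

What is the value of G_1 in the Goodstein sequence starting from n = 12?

13

base 5: 12 = 2·5 + 2; at 6: 2·6 + 2 = 14; next = 13
base 6: 13 = 2·6 + 1; at 7: 2·7 + 1 = 15; next = 14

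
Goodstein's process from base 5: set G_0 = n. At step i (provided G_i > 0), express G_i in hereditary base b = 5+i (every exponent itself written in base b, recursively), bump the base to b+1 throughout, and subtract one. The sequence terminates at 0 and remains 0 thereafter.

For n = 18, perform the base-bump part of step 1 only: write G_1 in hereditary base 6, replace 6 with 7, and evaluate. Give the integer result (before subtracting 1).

step 0: 18 = 3·5 + 3; sub 6 for 5: 3·6 + 3; = 21; G_1 = 21−1 = 20
step 1: 20 = 3·6 + 2; sub 7 for 6: 3·7 + 2; = 23; G_2 = 23−1 = 22

23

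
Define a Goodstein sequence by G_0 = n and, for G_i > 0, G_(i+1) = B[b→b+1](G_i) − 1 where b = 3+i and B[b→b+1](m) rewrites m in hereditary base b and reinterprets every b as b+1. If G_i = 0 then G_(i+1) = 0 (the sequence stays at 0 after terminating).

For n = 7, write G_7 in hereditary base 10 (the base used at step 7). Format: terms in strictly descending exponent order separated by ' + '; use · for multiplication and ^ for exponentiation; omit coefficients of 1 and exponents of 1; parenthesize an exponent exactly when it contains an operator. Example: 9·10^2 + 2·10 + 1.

base 3: 7 = 2·3 + 1; at 4: 2·4 + 1 = 9; next = 8
base 4: 8 = 2·4; at 5: 2·5 = 10; next = 9
base 5: 9 = 5 + 4; at 6: 6 + 4 = 10; next = 9
base 6: 9 = 6 + 3; at 7: 7 + 3 = 10; next = 9
base 7: 9 = 7 + 2; at 8: 8 + 2 = 10; next = 9
base 8: 9 = 8 + 1; at 9: 9 + 1 = 10; next = 9
base 9: 9 = 9; at 10: 10 = 10; next = 9
base 10: 9 = 9; at 11: 9 = 9; next = 8

9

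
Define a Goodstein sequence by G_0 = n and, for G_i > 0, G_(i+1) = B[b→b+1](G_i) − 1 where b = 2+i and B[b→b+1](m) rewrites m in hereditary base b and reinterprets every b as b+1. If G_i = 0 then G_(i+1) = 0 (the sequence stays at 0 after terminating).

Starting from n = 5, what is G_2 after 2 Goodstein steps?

255

[0] 5 ≡ 2^2 + 1 (base 2). Lift 3: 28. −1: 27.
[1] 27 ≡ 3^3 (base 3). Lift 4: 256. −1: 255.
[2] 255 ≡ 3·4^3 + 3·4^2 + 3·4 + 3 (base 4). Lift 5: 468. −1: 467.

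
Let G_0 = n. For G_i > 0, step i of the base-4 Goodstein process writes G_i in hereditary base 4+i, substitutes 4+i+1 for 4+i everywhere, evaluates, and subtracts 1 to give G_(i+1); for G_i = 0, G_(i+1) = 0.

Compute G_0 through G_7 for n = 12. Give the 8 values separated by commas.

12 —HB4→ 3·4 —bump→ 3·5 = 15 —(−1)→ 14
14 —HB5→ 2·5 + 4 —bump→ 2·6 + 4 = 16 —(−1)→ 15
15 —HB6→ 2·6 + 3 —bump→ 2·7 + 3 = 17 —(−1)→ 16
16 —HB7→ 2·7 + 2 —bump→ 2·8 + 2 = 18 —(−1)→ 17
17 —HB8→ 2·8 + 1 —bump→ 2·9 + 1 = 19 —(−1)→ 18
18 —HB9→ 2·9 —bump→ 2·10 = 20 —(−1)→ 19
19 —HB10→ 10 + 9 —bump→ 11 + 9 = 20 —(−1)→ 19

12, 14, 15, 16, 17, 18, 19, 19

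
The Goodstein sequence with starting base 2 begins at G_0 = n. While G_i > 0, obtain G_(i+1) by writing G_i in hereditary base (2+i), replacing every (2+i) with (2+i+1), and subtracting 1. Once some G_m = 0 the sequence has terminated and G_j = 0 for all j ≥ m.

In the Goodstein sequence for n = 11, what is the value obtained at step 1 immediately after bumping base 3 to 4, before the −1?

1028

i=0: 11 = 2^(2 + 1) + 2 + 1 (b=2); 2→3: 3^(3 + 1) + 3 + 1 = 85; 85−1 = 84
i=1: 84 = 3^(3 + 1) + 3 (b=3); 3→4: 4^(4 + 1) + 4 = 1028; 1028−1 = 1027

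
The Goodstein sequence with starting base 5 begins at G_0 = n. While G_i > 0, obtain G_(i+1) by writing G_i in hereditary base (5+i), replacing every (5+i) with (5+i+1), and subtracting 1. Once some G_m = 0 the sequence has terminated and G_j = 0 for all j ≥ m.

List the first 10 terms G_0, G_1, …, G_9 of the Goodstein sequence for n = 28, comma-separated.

i=0: 28 = 5^2 + 3 (b=5); 5→6: 6^2 + 3 = 39; 39−1 = 38
i=1: 38 = 6^2 + 2 (b=6); 6→7: 7^2 + 2 = 51; 51−1 = 50
i=2: 50 = 7^2 + 1 (b=7); 7→8: 8^2 + 1 = 65; 65−1 = 64
i=3: 64 = 8^2 (b=8); 8→9: 9^2 = 81; 81−1 = 80
i=4: 80 = 8·9 + 8 (b=9); 9→10: 8·10 + 8 = 88; 88−1 = 87
i=5: 87 = 8·10 + 7 (b=10); 10→11: 8·11 + 7 = 95; 95−1 = 94
i=6: 94 = 8·11 + 6 (b=11); 11→12: 8·12 + 6 = 102; 102−1 = 101
i=7: 101 = 8·12 + 5 (b=12); 12→13: 8·13 + 5 = 109; 109−1 = 108
i=8: 108 = 8·13 + 4 (b=13); 13→14: 8·14 + 4 = 116; 116−1 = 115

28, 38, 50, 64, 80, 87, 94, 101, 108, 115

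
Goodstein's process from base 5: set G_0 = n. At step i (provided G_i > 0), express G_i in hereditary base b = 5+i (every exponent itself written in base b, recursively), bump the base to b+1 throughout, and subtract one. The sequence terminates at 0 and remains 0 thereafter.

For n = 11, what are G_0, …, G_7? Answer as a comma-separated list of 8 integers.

11, 12, 13, 13, 13, 13, 13, 13

G_0 = 11. HB_5(11) = 2·5 + 1. Bump = 13. G_1 = 12.
G_1 = 12. HB_6(12) = 2·6. Bump = 14. G_2 = 13.
G_2 = 13. HB_7(13) = 7 + 6. Bump = 14. G_3 = 13.
G_3 = 13. HB_8(13) = 8 + 5. Bump = 14. G_4 = 13.
G_4 = 13. HB_9(13) = 9 + 4. Bump = 14. G_5 = 13.
G_5 = 13. HB_10(13) = 10 + 3. Bump = 14. G_6 = 13.
G_6 = 13. HB_11(13) = 11 + 2. Bump = 14. G_7 = 13.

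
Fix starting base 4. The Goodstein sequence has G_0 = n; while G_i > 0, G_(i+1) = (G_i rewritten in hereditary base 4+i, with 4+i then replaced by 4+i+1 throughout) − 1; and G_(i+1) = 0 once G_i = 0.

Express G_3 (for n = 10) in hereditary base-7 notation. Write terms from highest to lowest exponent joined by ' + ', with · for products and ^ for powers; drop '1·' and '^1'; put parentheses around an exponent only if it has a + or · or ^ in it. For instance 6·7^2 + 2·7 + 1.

[0] 10 ≡ 2·4 + 2 (base 4). Lift 5: 12. −1: 11.
[1] 11 ≡ 2·5 + 1 (base 5). Lift 6: 13. −1: 12.
[2] 12 ≡ 2·6 (base 6). Lift 7: 14. −1: 13.
[3] 13 ≡ 7 + 6 (base 7). Lift 8: 14. −1: 13.

7 + 6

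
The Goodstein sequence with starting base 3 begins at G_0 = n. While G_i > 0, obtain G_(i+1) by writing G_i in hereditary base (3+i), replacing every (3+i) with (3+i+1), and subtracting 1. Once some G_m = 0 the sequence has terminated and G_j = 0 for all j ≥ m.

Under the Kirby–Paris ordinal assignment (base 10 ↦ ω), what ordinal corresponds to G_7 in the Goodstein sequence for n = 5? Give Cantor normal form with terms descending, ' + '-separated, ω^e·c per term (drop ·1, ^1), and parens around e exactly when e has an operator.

1

step 0: 5 = 3 + 2; sub 4 for 3: 4 + 2; = 6; G_1 = 6−1 = 5
step 1: 5 = 4 + 1; sub 5 for 4: 5 + 1; = 6; G_2 = 6−1 = 5
step 2: 5 = 5; sub 6 for 5: 6; = 6; G_3 = 6−1 = 5
step 3: 5 = 5; sub 7 for 6: 5; = 5; G_4 = 5−1 = 4
step 4: 4 = 4; sub 8 for 7: 4; = 4; G_5 = 4−1 = 3
step 5: 3 = 3; sub 9 for 8: 3; = 3; G_6 = 3−1 = 2
step 6: 2 = 2; sub 10 for 9: 2; = 2; G_7 = 2−1 = 1
step 7: 1 = 1; sub 11 for 10: 1; = 1; G_8 = 1−1 = 0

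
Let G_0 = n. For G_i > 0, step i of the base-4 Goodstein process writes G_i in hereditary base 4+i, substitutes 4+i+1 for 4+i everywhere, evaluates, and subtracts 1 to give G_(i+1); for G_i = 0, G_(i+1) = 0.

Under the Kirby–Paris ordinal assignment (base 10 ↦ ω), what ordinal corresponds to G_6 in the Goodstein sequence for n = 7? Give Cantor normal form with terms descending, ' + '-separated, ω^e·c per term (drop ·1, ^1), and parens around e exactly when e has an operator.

base 4: 7 = 4 + 3; at 5: 5 + 3 = 8; next = 7
base 5: 7 = 5 + 2; at 6: 6 + 2 = 8; next = 7
base 6: 7 = 6 + 1; at 7: 7 + 1 = 8; next = 7
base 7: 7 = 7; at 8: 8 = 8; next = 7
base 8: 7 = 7; at 9: 7 = 7; next = 6
base 9: 6 = 6; at 10: 6 = 6; next = 5
base 10: 5 = 5; at 11: 5 = 5; next = 4

5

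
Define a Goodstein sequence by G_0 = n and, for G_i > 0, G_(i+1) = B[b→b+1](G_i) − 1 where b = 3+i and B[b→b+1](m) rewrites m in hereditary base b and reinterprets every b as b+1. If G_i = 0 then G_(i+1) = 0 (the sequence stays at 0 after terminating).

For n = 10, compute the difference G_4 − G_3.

i=0: 10 = 3^2 + 1 (b=3); 3→4: 4^2 + 1 = 17; 17−1 = 16
i=1: 16 = 4^2 (b=4); 4→5: 5^2 = 25; 25−1 = 24
i=2: 24 = 4·5 + 4 (b=5); 5→6: 4·6 + 4 = 28; 28−1 = 27
i=3: 27 = 4·6 + 3 (b=6); 6→7: 4·7 + 3 = 31; 31−1 = 30

3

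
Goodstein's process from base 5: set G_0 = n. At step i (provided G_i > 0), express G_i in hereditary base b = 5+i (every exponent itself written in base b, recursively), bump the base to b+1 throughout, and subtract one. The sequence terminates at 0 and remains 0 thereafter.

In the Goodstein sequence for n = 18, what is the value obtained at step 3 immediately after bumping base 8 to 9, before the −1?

18 —HB5→ 3·5 + 3 —bump→ 3·6 + 3 = 21 —(−1)→ 20
20 —HB6→ 3·6 + 2 —bump→ 3·7 + 2 = 23 —(−1)→ 22
22 —HB7→ 3·7 + 1 —bump→ 3·8 + 1 = 25 —(−1)→ 24
24 —HB8→ 3·8 —bump→ 3·9 = 27 —(−1)→ 26

27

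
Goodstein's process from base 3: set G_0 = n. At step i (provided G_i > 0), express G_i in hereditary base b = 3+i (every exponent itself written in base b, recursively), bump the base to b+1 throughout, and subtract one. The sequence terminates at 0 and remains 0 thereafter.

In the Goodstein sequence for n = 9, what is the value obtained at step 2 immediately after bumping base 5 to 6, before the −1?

G_0 = 9. HB_3(9) = 3^2. Bump = 16. G_1 = 15.
G_1 = 15. HB_4(15) = 3·4 + 3. Bump = 18. G_2 = 17.
G_2 = 17. HB_5(17) = 3·5 + 2. Bump = 20. G_3 = 19.

20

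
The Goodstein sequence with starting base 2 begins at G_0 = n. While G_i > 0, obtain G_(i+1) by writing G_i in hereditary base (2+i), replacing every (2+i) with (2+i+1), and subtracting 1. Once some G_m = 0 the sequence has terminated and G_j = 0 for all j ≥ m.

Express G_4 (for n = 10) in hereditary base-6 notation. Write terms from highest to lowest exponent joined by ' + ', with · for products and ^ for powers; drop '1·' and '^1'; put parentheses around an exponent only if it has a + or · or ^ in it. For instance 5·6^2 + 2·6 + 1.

5·6^6 + 5·6^5 + 5·6^4 + 5·6^3 + 5·6^2 + 5·6 + 5

G_0=10  [base 2] 2^(2 + 1) + 2  →[2↦3]→  3^(3 + 1) + 3 = 84  −1 ⇒ G_1=83
G_1=83  [base 3] 3^(3 + 1) + 2  →[3↦4]→  4^(4 + 1) + 2 = 1026  −1 ⇒ G_2=1025
G_2=1025  [base 4] 4^(4 + 1) + 1  →[4↦5]→  5^(5 + 1) + 1 = 15626  −1 ⇒ G_3=15625
G_3=15625  [base 5] 5^(5 + 1)  →[5↦6]→  6^(6 + 1) = 279936  −1 ⇒ G_4=279935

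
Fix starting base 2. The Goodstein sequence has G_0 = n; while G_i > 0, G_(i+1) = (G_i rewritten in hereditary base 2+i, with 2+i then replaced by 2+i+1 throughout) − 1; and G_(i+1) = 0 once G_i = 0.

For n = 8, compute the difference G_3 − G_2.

5757

[0] 8 ≡ 2^(2 + 1) (base 2). Lift 3: 81. −1: 80.
[1] 80 ≡ 2·3^3 + 2·3^2 + 2·3 + 2 (base 3). Lift 4: 554. −1: 553.
[2] 553 ≡ 2·4^4 + 2·4^2 + 2·4 + 1 (base 4). Lift 5: 6311. −1: 6310.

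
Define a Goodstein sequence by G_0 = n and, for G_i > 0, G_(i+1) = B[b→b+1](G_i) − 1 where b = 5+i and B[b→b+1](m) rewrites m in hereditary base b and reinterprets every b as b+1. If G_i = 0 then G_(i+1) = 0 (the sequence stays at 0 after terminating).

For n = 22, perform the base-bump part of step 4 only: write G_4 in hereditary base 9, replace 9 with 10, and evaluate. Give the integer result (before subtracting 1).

G_0 = 22. HB_5(22) = 4·5 + 2. Bump = 26. G_1 = 25.
G_1 = 25. HB_6(25) = 4·6 + 1. Bump = 29. G_2 = 28.
G_2 = 28. HB_7(28) = 4·7. Bump = 32. G_3 = 31.
G_3 = 31. HB_8(31) = 3·8 + 7. Bump = 34. G_4 = 33.
G_4 = 33. HB_9(33) = 3·9 + 6. Bump = 36. G_5 = 35.

36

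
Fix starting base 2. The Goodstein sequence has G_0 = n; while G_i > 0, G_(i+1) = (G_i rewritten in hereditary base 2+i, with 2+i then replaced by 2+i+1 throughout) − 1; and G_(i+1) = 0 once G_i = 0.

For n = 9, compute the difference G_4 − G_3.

base 2: 9 = 2^(2 + 1) + 1; at 3: 3^(3 + 1) + 1 = 82; next = 81
base 3: 81 = 3^(3 + 1); at 4: 4^(4 + 1) = 1024; next = 1023
base 4: 1023 = 3·4^4 + 3·4^3 + 3·4^2 + 3·4 + 3; at 5: 3·5^5 + 3·5^3 + 3·5^2 + 3·5 + 3 = 9843; next = 9842
base 5: 9842 = 3·5^5 + 3·5^3 + 3·5^2 + 3·5 + 2; at 6: 3·6^6 + 3·6^3 + 3·6^2 + 3·6 + 2 = 140744; next = 140743

130901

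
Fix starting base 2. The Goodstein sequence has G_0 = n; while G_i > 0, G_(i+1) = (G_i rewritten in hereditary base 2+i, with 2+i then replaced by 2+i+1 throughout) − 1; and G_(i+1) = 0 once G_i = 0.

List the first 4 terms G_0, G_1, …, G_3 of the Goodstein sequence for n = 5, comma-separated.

5, 27, 255, 467

(0) 5|_2 = 2^2 + 1 ↦ 3^3 + 1|_3 = 28 ⇒ 27
(1) 27|_3 = 3^3 ↦ 4^4|_4 = 256 ⇒ 255
(2) 255|_4 = 3·4^3 + 3·4^2 + 3·4 + 3 ↦ 3·5^3 + 3·5^2 + 3·5 + 3|_5 = 468 ⇒ 467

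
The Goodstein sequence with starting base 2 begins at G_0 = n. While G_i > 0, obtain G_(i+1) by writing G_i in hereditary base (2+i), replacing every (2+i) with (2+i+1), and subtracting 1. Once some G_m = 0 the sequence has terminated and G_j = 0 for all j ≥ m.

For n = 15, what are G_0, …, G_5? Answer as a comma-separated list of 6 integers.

15, 111, 1283, 18752, 326593, 6588344

[0] 15 ≡ 2^(2 + 1) + 2^2 + 2 + 1 (base 2). Lift 3: 112. −1: 111.
[1] 111 ≡ 3^(3 + 1) + 3^3 + 3 (base 3). Lift 4: 1284. −1: 1283.
[2] 1283 ≡ 4^(4 + 1) + 4^4 + 3 (base 4). Lift 5: 18753. −1: 18752.
[3] 18752 ≡ 5^(5 + 1) + 5^5 + 2 (base 5). Lift 6: 326594. −1: 326593.
[4] 326593 ≡ 6^(6 + 1) + 6^6 + 1 (base 6). Lift 7: 6588345. −1: 6588344.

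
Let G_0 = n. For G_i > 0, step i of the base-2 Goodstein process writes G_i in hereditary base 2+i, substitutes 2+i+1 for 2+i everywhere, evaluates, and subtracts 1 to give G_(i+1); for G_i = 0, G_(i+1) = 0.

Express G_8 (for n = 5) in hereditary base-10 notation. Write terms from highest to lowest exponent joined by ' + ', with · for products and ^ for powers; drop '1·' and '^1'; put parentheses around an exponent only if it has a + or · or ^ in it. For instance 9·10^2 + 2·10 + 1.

3·10^3 + 3·10^2 + 2·10 + 5

G_0=5  [base 2] 2^2 + 1  →[2↦3]→  3^3 + 1 = 28  −1 ⇒ G_1=27
G_1=27  [base 3] 3^3  →[3↦4]→  4^4 = 256  −1 ⇒ G_2=255
G_2=255  [base 4] 3·4^3 + 3·4^2 + 3·4 + 3  →[4↦5]→  3·5^3 + 3·5^2 + 3·5 + 3 = 468  −1 ⇒ G_3=467
G_3=467  [base 5] 3·5^3 + 3·5^2 + 3·5 + 2  →[5↦6]→  3·6^3 + 3·6^2 + 3·6 + 2 = 776  −1 ⇒ G_4=775
G_4=775  [base 6] 3·6^3 + 3·6^2 + 3·6 + 1  →[6↦7]→  3·7^3 + 3·7^2 + 3·7 + 1 = 1198  −1 ⇒ G_5=1197
G_5=1197  [base 7] 3·7^3 + 3·7^2 + 3·7  →[7↦8]→  3·8^3 + 3·8^2 + 3·8 = 1752  −1 ⇒ G_6=1751
G_6=1751  [base 8] 3·8^3 + 3·8^2 + 2·8 + 7  →[8↦9]→  3·9^3 + 3·9^2 + 2·9 + 7 = 2455  −1 ⇒ G_7=2454
G_7=2454  [base 9] 3·9^3 + 3·9^2 + 2·9 + 6  →[9↦10]→  3·10^3 + 3·10^2 + 2·10 + 6 = 3326  −1 ⇒ G_8=3325
G_8=3325  [base 10] 3·10^3 + 3·10^2 + 2·10 + 5  →[10↦11]→  3·11^3 + 3·11^2 + 2·11 + 5 = 4383  −1 ⇒ G_9=4382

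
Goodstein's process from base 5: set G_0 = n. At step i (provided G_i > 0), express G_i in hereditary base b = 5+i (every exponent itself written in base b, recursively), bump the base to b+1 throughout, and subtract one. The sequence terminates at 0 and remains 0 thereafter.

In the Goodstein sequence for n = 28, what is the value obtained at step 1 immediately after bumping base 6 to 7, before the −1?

[0] 28 ≡ 5^2 + 3 (base 5). Lift 6: 39. −1: 38.
[1] 38 ≡ 6^2 + 2 (base 6). Lift 7: 51. −1: 50.

51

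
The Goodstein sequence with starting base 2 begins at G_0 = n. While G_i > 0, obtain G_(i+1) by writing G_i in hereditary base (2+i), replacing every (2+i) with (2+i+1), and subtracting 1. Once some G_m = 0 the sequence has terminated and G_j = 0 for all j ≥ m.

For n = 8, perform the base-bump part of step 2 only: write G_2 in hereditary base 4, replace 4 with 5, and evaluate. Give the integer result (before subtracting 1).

6311

G_0 = 8. HB_2(8) = 2^(2 + 1). Bump = 81. G_1 = 80.
G_1 = 80. HB_3(80) = 2·3^3 + 2·3^2 + 2·3 + 2. Bump = 554. G_2 = 553.
G_2 = 553. HB_4(553) = 2·4^4 + 2·4^2 + 2·4 + 1. Bump = 6311. G_3 = 6310.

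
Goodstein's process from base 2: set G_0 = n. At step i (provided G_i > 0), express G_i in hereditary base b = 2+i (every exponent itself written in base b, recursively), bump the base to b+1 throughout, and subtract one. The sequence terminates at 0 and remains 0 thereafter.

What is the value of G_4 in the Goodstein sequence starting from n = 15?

step 0: 15 = 2^(2 + 1) + 2^2 + 2 + 1; sub 3 for 2: 3^(3 + 1) + 3^3 + 3 + 1; = 112; G_1 = 112−1 = 111
step 1: 111 = 3^(3 + 1) + 3^3 + 3; sub 4 for 3: 4^(4 + 1) + 4^4 + 4; = 1284; G_2 = 1284−1 = 1283
step 2: 1283 = 4^(4 + 1) + 4^4 + 3; sub 5 for 4: 5^(5 + 1) + 5^5 + 3; = 18753; G_3 = 18753−1 = 18752
step 3: 18752 = 5^(5 + 1) + 5^5 + 2; sub 6 for 5: 6^(6 + 1) + 6^6 + 2; = 326594; G_4 = 326594−1 = 326593
step 4: 326593 = 6^(6 + 1) + 6^6 + 1; sub 7 for 6: 7^(7 + 1) + 7^7 + 1; = 6588345; G_5 = 6588345−1 = 6588344

326593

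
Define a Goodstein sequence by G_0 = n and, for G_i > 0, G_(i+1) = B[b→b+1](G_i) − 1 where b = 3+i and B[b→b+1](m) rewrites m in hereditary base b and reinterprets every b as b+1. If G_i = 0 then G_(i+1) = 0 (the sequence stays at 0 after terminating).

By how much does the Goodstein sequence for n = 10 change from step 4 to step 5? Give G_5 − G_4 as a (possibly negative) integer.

[0] 10 ≡ 3^2 + 1 (base 3). Lift 4: 17. −1: 16.
[1] 16 ≡ 4^2 (base 4). Lift 5: 25. −1: 24.
[2] 24 ≡ 4·5 + 4 (base 5). Lift 6: 28. −1: 27.
[3] 27 ≡ 4·6 + 3 (base 6). Lift 7: 31. −1: 30.
[4] 30 ≡ 4·7 + 2 (base 7). Lift 8: 34. −1: 33.

3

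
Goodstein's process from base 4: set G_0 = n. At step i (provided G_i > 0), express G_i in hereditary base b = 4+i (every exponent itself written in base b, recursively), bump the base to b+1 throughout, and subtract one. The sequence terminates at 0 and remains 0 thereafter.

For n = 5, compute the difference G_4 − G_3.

-1

(0) 5|_4 = 4 + 1 ↦ 5 + 1|_5 = 6 ⇒ 5
(1) 5|_5 = 5 ↦ 6|_6 = 6 ⇒ 5
(2) 5|_6 = 5 ↦ 5|_7 = 5 ⇒ 4
(3) 4|_7 = 4 ↦ 4|_8 = 4 ⇒ 3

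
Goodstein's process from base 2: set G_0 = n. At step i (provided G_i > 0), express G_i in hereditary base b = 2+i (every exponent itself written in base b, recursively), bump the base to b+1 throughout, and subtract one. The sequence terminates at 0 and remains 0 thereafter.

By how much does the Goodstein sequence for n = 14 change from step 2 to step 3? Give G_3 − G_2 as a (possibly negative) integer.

base 2: 14 = 2^(2 + 1) + 2^2 + 2; at 3: 3^(3 + 1) + 3^3 + 3 = 111; next = 110
base 3: 110 = 3^(3 + 1) + 3^3 + 2; at 4: 4^(4 + 1) + 4^4 + 2 = 1282; next = 1281
base 4: 1281 = 4^(4 + 1) + 4^4 + 1; at 5: 5^(5 + 1) + 5^5 + 1 = 18751; next = 18750

17469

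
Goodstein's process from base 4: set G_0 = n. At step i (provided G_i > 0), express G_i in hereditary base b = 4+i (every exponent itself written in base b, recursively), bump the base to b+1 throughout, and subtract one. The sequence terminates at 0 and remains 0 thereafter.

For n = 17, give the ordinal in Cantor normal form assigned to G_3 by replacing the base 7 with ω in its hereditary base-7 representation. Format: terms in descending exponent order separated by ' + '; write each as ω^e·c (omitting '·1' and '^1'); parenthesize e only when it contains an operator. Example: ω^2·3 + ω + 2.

[0] 17 ≡ 4^2 + 1 (base 4). Lift 5: 26. −1: 25.
[1] 25 ≡ 5^2 (base 5). Lift 6: 36. −1: 35.
[2] 35 ≡ 5·6 + 5 (base 6). Lift 7: 40. −1: 39.

ω·5 + 4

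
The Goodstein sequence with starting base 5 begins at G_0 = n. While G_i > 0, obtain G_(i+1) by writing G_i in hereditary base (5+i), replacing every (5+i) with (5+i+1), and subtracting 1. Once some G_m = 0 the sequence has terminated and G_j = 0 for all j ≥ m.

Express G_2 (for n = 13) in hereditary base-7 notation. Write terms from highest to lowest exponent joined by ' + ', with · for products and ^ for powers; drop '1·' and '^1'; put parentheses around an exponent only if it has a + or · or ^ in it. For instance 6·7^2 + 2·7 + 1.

i=0: 13 = 2·5 + 3 (b=5); 5→6: 2·6 + 3 = 15; 15−1 = 14
i=1: 14 = 2·6 + 2 (b=6); 6→7: 2·7 + 2 = 16; 16−1 = 15
i=2: 15 = 2·7 + 1 (b=7); 7→8: 2·8 + 1 = 17; 17−1 = 16

2·7 + 1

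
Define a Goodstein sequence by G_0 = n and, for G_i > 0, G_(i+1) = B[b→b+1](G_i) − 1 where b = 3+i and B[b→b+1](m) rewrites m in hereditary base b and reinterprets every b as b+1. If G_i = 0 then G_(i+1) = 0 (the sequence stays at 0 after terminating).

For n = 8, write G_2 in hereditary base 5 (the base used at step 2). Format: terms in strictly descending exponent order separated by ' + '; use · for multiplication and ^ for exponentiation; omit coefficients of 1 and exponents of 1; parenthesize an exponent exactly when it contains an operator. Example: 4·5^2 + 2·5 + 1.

[0] 8 ≡ 2·3 + 2 (base 3). Lift 4: 10. −1: 9.
[1] 9 ≡ 2·4 + 1 (base 4). Lift 5: 11. −1: 10.
[2] 10 ≡ 2·5 (base 5). Lift 6: 12. −1: 11.

2·5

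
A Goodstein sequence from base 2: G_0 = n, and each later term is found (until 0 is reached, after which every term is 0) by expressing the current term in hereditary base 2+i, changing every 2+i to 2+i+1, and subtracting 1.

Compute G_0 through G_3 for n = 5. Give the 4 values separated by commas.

base 2: 5 = 2^2 + 1; at 3: 3^3 + 1 = 28; next = 27
base 3: 27 = 3^3; at 4: 4^4 = 256; next = 255
base 4: 255 = 3·4^3 + 3·4^2 + 3·4 + 3; at 5: 3·5^3 + 3·5^2 + 3·5 + 3 = 468; next = 467

5, 27, 255, 467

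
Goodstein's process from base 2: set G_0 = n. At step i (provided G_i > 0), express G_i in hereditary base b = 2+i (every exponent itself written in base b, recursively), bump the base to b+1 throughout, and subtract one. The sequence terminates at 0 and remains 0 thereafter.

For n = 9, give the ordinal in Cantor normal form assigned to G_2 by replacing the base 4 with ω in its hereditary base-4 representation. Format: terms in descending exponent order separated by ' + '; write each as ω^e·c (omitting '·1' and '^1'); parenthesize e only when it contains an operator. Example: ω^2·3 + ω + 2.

ω^ω·3 + ω^3·3 + ω^2·3 + ω·3 + 3

[0] 9 ≡ 2^(2 + 1) + 1 (base 2). Lift 3: 82. −1: 81.
[1] 81 ≡ 3^(3 + 1) (base 3). Lift 4: 1024. −1: 1023.
[2] 1023 ≡ 3·4^4 + 3·4^3 + 3·4^2 + 3·4 + 3 (base 4). Lift 5: 9843. −1: 9842.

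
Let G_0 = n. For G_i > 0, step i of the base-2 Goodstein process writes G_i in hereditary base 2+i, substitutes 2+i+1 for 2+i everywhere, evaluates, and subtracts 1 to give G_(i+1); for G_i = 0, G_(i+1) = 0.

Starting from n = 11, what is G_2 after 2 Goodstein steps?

base 2: 11 = 2^(2 + 1) + 2 + 1; at 3: 3^(3 + 1) + 3 + 1 = 85; next = 84
base 3: 84 = 3^(3 + 1) + 3; at 4: 4^(4 + 1) + 4 = 1028; next = 1027
base 4: 1027 = 4^(4 + 1) + 3; at 5: 5^(5 + 1) + 3 = 15628; next = 15627

1027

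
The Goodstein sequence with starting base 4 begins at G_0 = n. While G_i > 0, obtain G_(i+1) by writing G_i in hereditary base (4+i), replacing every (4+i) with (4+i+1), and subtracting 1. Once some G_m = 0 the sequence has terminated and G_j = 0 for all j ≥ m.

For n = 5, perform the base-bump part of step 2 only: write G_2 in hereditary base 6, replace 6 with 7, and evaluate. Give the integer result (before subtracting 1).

i=0: 5 = 4 + 1 (b=4); 4→5: 5 + 1 = 6; 6−1 = 5
i=1: 5 = 5 (b=5); 5→6: 6 = 6; 6−1 = 5

5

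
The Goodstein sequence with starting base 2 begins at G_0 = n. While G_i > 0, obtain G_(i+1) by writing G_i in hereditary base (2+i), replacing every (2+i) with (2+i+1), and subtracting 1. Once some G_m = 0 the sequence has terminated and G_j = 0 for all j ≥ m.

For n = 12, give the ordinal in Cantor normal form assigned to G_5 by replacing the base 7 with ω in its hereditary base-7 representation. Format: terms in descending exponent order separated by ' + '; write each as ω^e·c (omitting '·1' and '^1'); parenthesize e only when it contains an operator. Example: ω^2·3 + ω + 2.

ω^(ω + 1) + ω^2·2 + ω + 4

step 0: 12 = 2^(2 + 1) + 2^2; sub 3 for 2: 3^(3 + 1) + 3^3; = 108; G_1 = 108−1 = 107
step 1: 107 = 3^(3 + 1) + 2·3^2 + 2·3 + 2; sub 4 for 3: 4^(4 + 1) + 2·4^2 + 2·4 + 2; = 1066; G_2 = 1066−1 = 1065
step 2: 1065 = 4^(4 + 1) + 2·4^2 + 2·4 + 1; sub 5 for 4: 5^(5 + 1) + 2·5^2 + 2·5 + 1; = 15686; G_3 = 15686−1 = 15685
step 3: 15685 = 5^(5 + 1) + 2·5^2 + 2·5; sub 6 for 5: 6^(6 + 1) + 2·6^2 + 2·6; = 280020; G_4 = 280020−1 = 280019
step 4: 280019 = 6^(6 + 1) + 2·6^2 + 6 + 5; sub 7 for 6: 7^(7 + 1) + 2·7^2 + 7 + 5; = 5764911; G_5 = 5764911−1 = 5764910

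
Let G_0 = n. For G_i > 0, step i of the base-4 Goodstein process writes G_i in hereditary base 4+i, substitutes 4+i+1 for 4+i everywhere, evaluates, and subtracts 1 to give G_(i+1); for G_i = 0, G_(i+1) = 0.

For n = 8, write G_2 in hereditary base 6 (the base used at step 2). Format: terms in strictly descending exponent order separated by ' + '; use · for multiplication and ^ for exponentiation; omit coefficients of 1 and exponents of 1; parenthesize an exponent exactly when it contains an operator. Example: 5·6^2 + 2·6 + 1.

[0] 8 ≡ 2·4 (base 4). Lift 5: 10. −1: 9.
[1] 9 ≡ 5 + 4 (base 5). Lift 6: 10. −1: 9.
[2] 9 ≡ 6 + 3 (base 6). Lift 7: 10. −1: 9.

6 + 3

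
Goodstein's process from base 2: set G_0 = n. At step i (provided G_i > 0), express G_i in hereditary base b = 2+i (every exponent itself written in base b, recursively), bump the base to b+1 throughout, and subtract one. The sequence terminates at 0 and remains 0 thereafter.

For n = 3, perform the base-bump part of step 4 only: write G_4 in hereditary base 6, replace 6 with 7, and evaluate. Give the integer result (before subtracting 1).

G_0=3  [base 2] 2 + 1  →[2↦3]→  3 + 1 = 4  −1 ⇒ G_1=3
G_1=3  [base 3] 3  →[3↦4]→  4 = 4  −1 ⇒ G_2=3
G_2=3  [base 4] 3  →[4↦5]→  3 = 3  −1 ⇒ G_3=2
G_3=2  [base 5] 2  →[5↦6]→  2 = 2  −1 ⇒ G_4=1
G_4=1  [base 6] 1  →[6↦7]→  1 = 1  −1 ⇒ G_5=0

1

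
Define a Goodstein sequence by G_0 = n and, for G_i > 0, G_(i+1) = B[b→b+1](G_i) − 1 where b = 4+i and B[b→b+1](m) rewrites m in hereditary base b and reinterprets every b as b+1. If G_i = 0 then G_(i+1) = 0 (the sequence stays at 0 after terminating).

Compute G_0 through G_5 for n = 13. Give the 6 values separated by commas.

i=0: 13 = 3·4 + 1 (b=4); 4→5: 3·5 + 1 = 16; 16−1 = 15
i=1: 15 = 3·5 (b=5); 5→6: 3·6 = 18; 18−1 = 17
i=2: 17 = 2·6 + 5 (b=6); 6→7: 2·7 + 5 = 19; 19−1 = 18
i=3: 18 = 2·7 + 4 (b=7); 7→8: 2·8 + 4 = 20; 20−1 = 19
i=4: 19 = 2·8 + 3 (b=8); 8→9: 2·9 + 3 = 21; 21−1 = 20

13, 15, 17, 18, 19, 20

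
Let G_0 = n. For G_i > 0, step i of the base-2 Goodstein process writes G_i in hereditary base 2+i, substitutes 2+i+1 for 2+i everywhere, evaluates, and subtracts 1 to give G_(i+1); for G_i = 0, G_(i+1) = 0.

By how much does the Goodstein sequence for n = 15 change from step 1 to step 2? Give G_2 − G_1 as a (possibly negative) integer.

step 0: 15 = 2^(2 + 1) + 2^2 + 2 + 1; sub 3 for 2: 3^(3 + 1) + 3^3 + 3 + 1; = 112; G_1 = 112−1 = 111
step 1: 111 = 3^(3 + 1) + 3^3 + 3; sub 4 for 3: 4^(4 + 1) + 4^4 + 4; = 1284; G_2 = 1284−1 = 1283

1172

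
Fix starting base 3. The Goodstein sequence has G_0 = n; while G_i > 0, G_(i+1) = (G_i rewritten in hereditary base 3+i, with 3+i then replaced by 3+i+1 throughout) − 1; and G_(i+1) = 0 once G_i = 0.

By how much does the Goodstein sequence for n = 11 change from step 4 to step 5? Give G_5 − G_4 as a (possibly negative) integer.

[0] 11 ≡ 3^2 + 2 (base 3). Lift 4: 18. −1: 17.
[1] 17 ≡ 4^2 + 1 (base 4). Lift 5: 26. −1: 25.
[2] 25 ≡ 5^2 (base 5). Lift 6: 36. −1: 35.
[3] 35 ≡ 5·6 + 5 (base 6). Lift 7: 40. −1: 39.
[4] 39 ≡ 5·7 + 4 (base 7). Lift 8: 44. −1: 43.

4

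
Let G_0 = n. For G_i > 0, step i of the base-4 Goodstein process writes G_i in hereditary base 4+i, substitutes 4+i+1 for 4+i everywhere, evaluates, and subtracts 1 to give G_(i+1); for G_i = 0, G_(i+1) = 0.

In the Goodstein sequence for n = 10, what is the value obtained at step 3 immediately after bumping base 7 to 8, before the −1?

14

(0) 10|_4 = 2·4 + 2 ↦ 2·5 + 2|_5 = 12 ⇒ 11
(1) 11|_5 = 2·5 + 1 ↦ 2·6 + 1|_6 = 13 ⇒ 12
(2) 12|_6 = 2·6 ↦ 2·7|_7 = 14 ⇒ 13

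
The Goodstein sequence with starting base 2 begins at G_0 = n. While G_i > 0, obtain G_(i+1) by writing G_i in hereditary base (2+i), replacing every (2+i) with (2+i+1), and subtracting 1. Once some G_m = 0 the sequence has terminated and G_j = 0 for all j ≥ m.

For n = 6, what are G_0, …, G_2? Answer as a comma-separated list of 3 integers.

base 2: 6 = 2^2 + 2; at 3: 3^3 + 3 = 30; next = 29
base 3: 29 = 3^3 + 2; at 4: 4^4 + 2 = 258; next = 257

6, 29, 257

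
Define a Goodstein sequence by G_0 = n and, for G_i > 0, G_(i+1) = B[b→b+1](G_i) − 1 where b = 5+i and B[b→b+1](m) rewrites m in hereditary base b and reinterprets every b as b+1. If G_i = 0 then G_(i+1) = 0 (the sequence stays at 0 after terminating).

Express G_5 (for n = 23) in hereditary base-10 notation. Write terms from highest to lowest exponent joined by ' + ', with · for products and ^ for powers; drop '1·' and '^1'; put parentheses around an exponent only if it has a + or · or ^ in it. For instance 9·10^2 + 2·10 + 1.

(0) 23|_5 = 4·5 + 3 ↦ 4·6 + 3|_6 = 27 ⇒ 26
(1) 26|_6 = 4·6 + 2 ↦ 4·7 + 2|_7 = 30 ⇒ 29
(2) 29|_7 = 4·7 + 1 ↦ 4·8 + 1|_8 = 33 ⇒ 32
(3) 32|_8 = 4·8 ↦ 4·9|_9 = 36 ⇒ 35
(4) 35|_9 = 3·9 + 8 ↦ 3·10 + 8|_10 = 38 ⇒ 37

3·10 + 7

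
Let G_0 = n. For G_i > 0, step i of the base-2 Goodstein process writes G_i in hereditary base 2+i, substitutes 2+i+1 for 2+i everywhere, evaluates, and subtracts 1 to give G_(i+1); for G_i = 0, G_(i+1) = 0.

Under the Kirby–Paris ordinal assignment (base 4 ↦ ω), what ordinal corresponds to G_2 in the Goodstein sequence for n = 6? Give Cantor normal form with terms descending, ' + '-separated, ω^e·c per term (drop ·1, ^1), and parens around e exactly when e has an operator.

G_0 = 6. HB_2(6) = 2^2 + 2. Bump = 30. G_1 = 29.
G_1 = 29. HB_3(29) = 3^3 + 2. Bump = 258. G_2 = 257.
G_2 = 257. HB_4(257) = 4^4 + 1. Bump = 3126. G_3 = 3125.

ω^ω + 1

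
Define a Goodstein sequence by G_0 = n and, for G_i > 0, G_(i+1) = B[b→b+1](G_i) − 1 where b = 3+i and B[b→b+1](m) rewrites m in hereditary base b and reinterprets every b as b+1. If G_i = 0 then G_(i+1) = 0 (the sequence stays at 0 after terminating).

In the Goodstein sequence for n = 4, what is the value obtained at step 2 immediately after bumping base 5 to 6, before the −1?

base 3: 4 = 3 + 1; at 4: 4 + 1 = 5; next = 4
base 4: 4 = 4; at 5: 5 = 5; next = 4
base 5: 4 = 4; at 6: 4 = 4; next = 3

4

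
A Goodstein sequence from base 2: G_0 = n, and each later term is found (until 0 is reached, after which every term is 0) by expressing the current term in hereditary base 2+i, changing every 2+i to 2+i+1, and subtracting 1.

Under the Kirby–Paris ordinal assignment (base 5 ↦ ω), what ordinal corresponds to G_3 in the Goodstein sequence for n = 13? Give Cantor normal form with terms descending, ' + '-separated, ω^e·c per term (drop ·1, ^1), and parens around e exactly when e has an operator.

13 —HB2→ 2^(2 + 1) + 2^2 + 1 —bump→ 3^(3 + 1) + 3^3 + 1 = 109 —(−1)→ 108
108 —HB3→ 3^(3 + 1) + 3^3 —bump→ 4^(4 + 1) + 4^4 = 1280 —(−1)→ 1279
1279 —HB4→ 4^(4 + 1) + 3·4^3 + 3·4^2 + 3·4 + 3 —bump→ 5^(5 + 1) + 3·5^3 + 3·5^2 + 3·5 + 3 = 16093 —(−1)→ 16092
16092 —HB5→ 5^(5 + 1) + 3·5^3 + 3·5^2 + 3·5 + 2 —bump→ 6^(6 + 1) + 3·6^3 + 3·6^2 + 3·6 + 2 = 280712 —(−1)→ 280711

ω^(ω + 1) + ω^3·3 + ω^2·3 + ω·3 + 2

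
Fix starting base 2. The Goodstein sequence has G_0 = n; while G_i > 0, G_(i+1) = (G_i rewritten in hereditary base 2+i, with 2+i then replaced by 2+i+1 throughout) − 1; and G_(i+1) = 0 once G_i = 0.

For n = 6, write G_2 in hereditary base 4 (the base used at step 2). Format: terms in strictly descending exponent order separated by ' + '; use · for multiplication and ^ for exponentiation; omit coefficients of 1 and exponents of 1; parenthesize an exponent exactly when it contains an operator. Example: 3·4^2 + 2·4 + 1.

4^4 + 1

[0] 6 ≡ 2^2 + 2 (base 2). Lift 3: 30. −1: 29.
[1] 29 ≡ 3^3 + 2 (base 3). Lift 4: 258. −1: 257.
[2] 257 ≡ 4^4 + 1 (base 4). Lift 5: 3126. −1: 3125.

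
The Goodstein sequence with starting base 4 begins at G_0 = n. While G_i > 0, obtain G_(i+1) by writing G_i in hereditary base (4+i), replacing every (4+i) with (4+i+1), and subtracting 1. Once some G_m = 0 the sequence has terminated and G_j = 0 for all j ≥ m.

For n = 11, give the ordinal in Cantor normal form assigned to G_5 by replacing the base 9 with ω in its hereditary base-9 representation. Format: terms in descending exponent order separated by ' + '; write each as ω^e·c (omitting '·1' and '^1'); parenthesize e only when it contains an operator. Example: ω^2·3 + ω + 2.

ω + 6

11 —HB4→ 2·4 + 3 —bump→ 2·5 + 3 = 13 —(−1)→ 12
12 —HB5→ 2·5 + 2 —bump→ 2·6 + 2 = 14 —(−1)→ 13
13 —HB6→ 2·6 + 1 —bump→ 2·7 + 1 = 15 —(−1)→ 14
14 —HB7→ 2·7 —bump→ 2·8 = 16 —(−1)→ 15
15 —HB8→ 8 + 7 —bump→ 9 + 7 = 16 —(−1)→ 15
15 —HB9→ 9 + 6 —bump→ 10 + 6 = 16 —(−1)→ 15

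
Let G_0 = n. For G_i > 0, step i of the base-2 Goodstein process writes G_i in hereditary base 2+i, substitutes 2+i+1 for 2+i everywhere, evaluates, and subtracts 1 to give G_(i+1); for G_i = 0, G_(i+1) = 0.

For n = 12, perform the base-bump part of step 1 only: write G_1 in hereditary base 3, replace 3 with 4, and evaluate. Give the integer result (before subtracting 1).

1066

G_0 = 12. HB_2(12) = 2^(2 + 1) + 2^2. Bump = 108. G_1 = 107.
G_1 = 107. HB_3(107) = 3^(3 + 1) + 2·3^2 + 2·3 + 2. Bump = 1066. G_2 = 1065.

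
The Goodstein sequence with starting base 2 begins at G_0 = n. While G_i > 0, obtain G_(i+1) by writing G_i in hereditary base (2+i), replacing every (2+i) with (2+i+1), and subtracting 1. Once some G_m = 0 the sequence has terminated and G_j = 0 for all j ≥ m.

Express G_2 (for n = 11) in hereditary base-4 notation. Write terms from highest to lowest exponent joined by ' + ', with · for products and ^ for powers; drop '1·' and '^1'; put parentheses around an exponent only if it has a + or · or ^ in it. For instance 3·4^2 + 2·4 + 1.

[0] 11 ≡ 2^(2 + 1) + 2 + 1 (base 2). Lift 3: 85. −1: 84.
[1] 84 ≡ 3^(3 + 1) + 3 (base 3). Lift 4: 1028. −1: 1027.
[2] 1027 ≡ 4^(4 + 1) + 3 (base 4). Lift 5: 15628. −1: 15627.

4^(4 + 1) + 3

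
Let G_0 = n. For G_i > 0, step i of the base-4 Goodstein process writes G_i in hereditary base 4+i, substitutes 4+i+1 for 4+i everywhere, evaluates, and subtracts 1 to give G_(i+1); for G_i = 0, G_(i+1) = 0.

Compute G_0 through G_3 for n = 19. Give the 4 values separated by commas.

(0) 19|_4 = 4^2 + 3 ↦ 5^2 + 3|_5 = 28 ⇒ 27
(1) 27|_5 = 5^2 + 2 ↦ 6^2 + 2|_6 = 38 ⇒ 37
(2) 37|_6 = 6^2 + 1 ↦ 7^2 + 1|_7 = 50 ⇒ 49

19, 27, 37, 49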